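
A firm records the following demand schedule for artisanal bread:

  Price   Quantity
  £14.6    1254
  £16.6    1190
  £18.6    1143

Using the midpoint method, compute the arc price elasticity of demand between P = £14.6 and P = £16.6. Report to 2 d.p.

At P = 14.6, Q = 1254; at P = 16.6, Q = 1190.
ΔQ = -64, ΔP = 2.0. Midpoints: P̄ = 15.60, Q̄ = 1222.0.
ε = (ΔQ/ΔP)(P̄/Q̄) = (-64/2.0)(15.60/1222.0).

-0.41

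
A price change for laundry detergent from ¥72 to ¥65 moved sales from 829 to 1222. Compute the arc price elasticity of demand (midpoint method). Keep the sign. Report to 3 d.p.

-3.750

ΔQ = 1222 − 829 = 393; ΔP = 65 − 72 = -7.
Midpoints: P̄ = 68.50, Q̄ = 1025.5.
ε = (ΔQ/ΔP)(P̄/Q̄) = (393/-7)(68.50/1025.5).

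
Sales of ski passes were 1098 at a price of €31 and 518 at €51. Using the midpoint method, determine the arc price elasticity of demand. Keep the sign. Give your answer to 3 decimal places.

ΔQ = 518 − 1098 = -580; ΔP = 51 − 31 = 20.
Midpoints: P̄ = 41.00, Q̄ = 808.0.
ε = (ΔQ/ΔP)(P̄/Q̄) = (-580/20)(41.00/808.0).

-1.472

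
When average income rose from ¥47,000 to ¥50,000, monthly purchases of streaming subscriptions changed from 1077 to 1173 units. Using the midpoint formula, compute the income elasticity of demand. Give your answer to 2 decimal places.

1.38

ΔQ = 96, ΔI = 3000. Midpoints: Ī = 48,500, Q̄ = 1125.0.
ε_I = (ΔQ/ΔI)(Ī/Q̄) = (96/3000)(48500/1125.0).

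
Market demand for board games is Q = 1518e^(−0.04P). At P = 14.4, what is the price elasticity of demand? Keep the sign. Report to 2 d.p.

At P = 14.4, Q = 853.332.
dQ/dP = −0.04·1518e^(−0.04P) = −0.04Q = -34.133.
ε = (dQ/dP)(P/Q) = (-34.133)(14.4/853.332).

-0.58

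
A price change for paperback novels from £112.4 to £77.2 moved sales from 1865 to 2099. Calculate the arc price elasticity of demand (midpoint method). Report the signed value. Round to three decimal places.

ΔQ = 2099 − 1865 = 234; ΔP = 77.2 − 112.4 = -35.2.
Midpoints: P̄ = 94.80, Q̄ = 1982.0.
ε = (ΔQ/ΔP)(P̄/Q̄) = (234/-35.2)(94.80/1982.0).

-0.318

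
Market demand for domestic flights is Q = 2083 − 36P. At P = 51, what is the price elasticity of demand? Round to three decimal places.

-7.433

At P = 51, Q = 247.
dQ/dP = −36.
ε = (dQ/dP)(P/Q) = (-36)(51/247).
|ε| > 1, so demand is elastic at this price.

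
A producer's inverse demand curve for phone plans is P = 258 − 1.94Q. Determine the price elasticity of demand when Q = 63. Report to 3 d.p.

At Q = 63, P = 258 − 1.94(63) = 135.78.
dP/dQ = −1.94, so dQ/dP = 1/(−1.94) = -0.515.
ε = (dQ/dP)(P/Q) = (-0.515)(135.78/63).

-1.111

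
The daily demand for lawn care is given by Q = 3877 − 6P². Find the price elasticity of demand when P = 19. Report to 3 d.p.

-2.532

At P = 19, Q = 1711.
dQ/dP = −12P = -228.
ε = (dQ/dP)(P/Q) = (-228)(19/1711).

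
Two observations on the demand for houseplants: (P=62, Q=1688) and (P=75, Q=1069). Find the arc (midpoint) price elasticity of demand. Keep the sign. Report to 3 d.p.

ΔQ = 1069 − 1688 = -619; ΔP = 75 − 62 = 13.
Midpoints: P̄ = 68.50, Q̄ = 1378.5.
ε = (ΔQ/ΔP)(P̄/Q̄) = (-619/13)(68.50/1378.5).

-2.366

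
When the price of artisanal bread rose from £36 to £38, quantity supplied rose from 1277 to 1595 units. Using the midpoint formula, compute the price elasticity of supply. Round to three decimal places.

4.097

ΔQ = 1595 − 1277 = 318; ΔP = 38 − 36 = 2.
Midpoints: P̄ = 37.00, Q̄ = 1436.0.
ε_s = (ΔQ/ΔP)(P̄/Q̄) = (318/2)(37.00/1436.0).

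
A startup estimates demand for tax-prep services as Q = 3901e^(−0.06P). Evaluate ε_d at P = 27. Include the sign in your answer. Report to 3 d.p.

-1.620

At P = 27, Q = 772.003.
dQ/dP = −0.06·3901e^(−0.06P) = −0.06Q = -46.320.
ε = (dQ/dP)(P/Q) = (-46.320)(27/772.003).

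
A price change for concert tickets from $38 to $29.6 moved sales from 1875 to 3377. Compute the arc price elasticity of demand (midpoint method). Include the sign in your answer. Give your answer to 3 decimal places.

ΔQ = 3377 − 1875 = 1502; ΔP = 29.6 − 38 = -8.4.
Midpoints: P̄ = 33.80, Q̄ = 2626.0.
ε = (ΔQ/ΔP)(P̄/Q̄) = (1502/-8.4)(33.80/2626.0).

-2.302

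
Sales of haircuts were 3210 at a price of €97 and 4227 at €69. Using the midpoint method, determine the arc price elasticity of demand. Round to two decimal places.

ΔQ = 4227 − 3210 = 1017; ΔP = 69 − 97 = -28.
Midpoints: P̄ = 83.00, Q̄ = 3718.5.
ε = (ΔQ/ΔP)(P̄/Q̄) = (1017/-28)(83.00/3718.5).

-0.81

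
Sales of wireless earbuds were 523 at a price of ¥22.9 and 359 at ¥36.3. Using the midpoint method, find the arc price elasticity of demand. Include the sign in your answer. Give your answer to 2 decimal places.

-0.82

ΔQ = 359 − 523 = -164; ΔP = 36.3 − 22.9 = 13.4.
Midpoints: P̄ = 29.60, Q̄ = 441.0.
ε = (ΔQ/ΔP)(P̄/Q̄) = (-164/13.4)(29.60/441.0).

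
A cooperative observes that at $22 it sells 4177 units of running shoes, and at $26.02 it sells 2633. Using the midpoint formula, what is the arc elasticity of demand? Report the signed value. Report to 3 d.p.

-2.708

ΔQ = 2633 − 4177 = -1544; ΔP = 26.02 − 22 = 4.02.
Midpoints: P̄ = 24.01, Q̄ = 3405.0.
ε = (ΔQ/ΔP)(P̄/Q̄) = (-1544/4.02)(24.01/3405.0).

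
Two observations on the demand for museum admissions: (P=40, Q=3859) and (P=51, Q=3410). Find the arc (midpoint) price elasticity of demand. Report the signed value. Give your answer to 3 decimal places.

ΔQ = 3410 − 3859 = -449; ΔP = 51 − 40 = 11.
Midpoints: P̄ = 45.50, Q̄ = 3634.5.
ε = (ΔQ/ΔP)(P̄/Q̄) = (-449/11)(45.50/3634.5).

-0.511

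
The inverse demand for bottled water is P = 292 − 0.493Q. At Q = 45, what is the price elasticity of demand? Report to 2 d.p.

-12.16

At Q = 45, P = 292 − 0.493(45) = 269.81.
dP/dQ = −0.493, so dQ/dP = 1/(−0.493) = -2.028.
ε = (dQ/dP)(P/Q) = (-2.028)(269.81/45).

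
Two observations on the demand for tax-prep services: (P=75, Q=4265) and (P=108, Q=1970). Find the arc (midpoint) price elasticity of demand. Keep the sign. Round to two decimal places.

ΔQ = 1970 − 4265 = -2295; ΔP = 108 − 75 = 33.
Midpoints: P̄ = 91.50, Q̄ = 3117.5.
ε = (ΔQ/ΔP)(P̄/Q̄) = (-2295/33)(91.50/3117.5).

-2.04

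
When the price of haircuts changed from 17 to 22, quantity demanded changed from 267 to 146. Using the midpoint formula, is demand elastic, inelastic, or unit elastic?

elastic

Arc ε ≈ -2.285.
|ε| = 2.29 > 1.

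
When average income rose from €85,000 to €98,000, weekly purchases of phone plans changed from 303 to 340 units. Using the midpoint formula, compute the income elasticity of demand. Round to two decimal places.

0.81

ΔQ = 37, ΔI = 13000. Midpoints: Ī = 91,500, Q̄ = 321.5.
ε_I = (ΔQ/ΔI)(Ī/Q̄) = (37/13000)(91500/321.5).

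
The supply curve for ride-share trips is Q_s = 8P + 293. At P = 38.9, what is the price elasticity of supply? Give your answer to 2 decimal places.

0.52

At P = 38.9, Q_s = 604.20.
dQ_s/dP = 8.
ε_s = (dQ_s/dP)(P/Q_s) = (8)(38.9/604.20).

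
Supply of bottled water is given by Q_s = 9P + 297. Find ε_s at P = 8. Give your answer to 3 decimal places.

At P = 8, Q_s = 369.
dQ_s/dP = 9.
ε_s = (dQ_s/dP)(P/Q_s) = (9)(8/369).

0.195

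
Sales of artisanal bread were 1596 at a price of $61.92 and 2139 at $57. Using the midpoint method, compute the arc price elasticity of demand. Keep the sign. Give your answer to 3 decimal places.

-3.514

ΔQ = 2139 − 1596 = 543; ΔP = 57 − 61.92 = -4.92.
Midpoints: P̄ = 59.46, Q̄ = 1867.5.
ε = (ΔQ/ΔP)(P̄/Q̄) = (543/-4.92)(59.46/1867.5).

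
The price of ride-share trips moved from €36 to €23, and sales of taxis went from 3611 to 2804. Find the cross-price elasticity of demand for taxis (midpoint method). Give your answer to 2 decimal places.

0.57

ΔQ_x = 2804 − 3611 = -807; ΔP_y = 23 − 36 = -13.
Midpoints: P̄_y = 29.50, Q̄_x = 3207.5.
ε_xy = (ΔQ_x/ΔP_y)(P̄_y/Q̄_x) = (-807/-13)(29.50/3207.5).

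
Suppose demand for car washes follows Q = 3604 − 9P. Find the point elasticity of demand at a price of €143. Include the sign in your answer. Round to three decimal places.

At P = 143, Q = 2317.
dQ/dP = −9.
ε = (dQ/dP)(P/Q) = (-9)(143/2317).

-0.555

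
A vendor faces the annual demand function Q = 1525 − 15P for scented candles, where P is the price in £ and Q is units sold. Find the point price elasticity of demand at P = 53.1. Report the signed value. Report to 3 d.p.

-1.093

At P = 53.1, Q = 728.500.
dQ/dP = −15.
ε = (dQ/dP)(P/Q) = (-15)(53.1/728.500).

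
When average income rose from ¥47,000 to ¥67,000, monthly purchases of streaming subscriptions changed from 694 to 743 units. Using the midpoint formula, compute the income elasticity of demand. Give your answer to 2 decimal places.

ΔQ = 49, ΔI = 20000. Midpoints: Ī = 57,000, Q̄ = 718.5.
ε_I = (ΔQ/ΔI)(Ī/Q̄) = (49/20000)(57000/718.5).
ε_I > 0, so the good is normal.

0.19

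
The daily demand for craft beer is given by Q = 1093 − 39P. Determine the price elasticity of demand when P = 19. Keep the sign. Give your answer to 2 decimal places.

-2.11

At P = 19, Q = 352.
dQ/dP = −39.
ε = (dQ/dP)(P/Q) = (-39)(19/352).
|ε| > 1, so demand is elastic at this price.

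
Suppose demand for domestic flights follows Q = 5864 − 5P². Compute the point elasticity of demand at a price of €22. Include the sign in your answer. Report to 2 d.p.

At P = 22, Q = 3444.
dQ/dP = −10P = -220.
ε = (dQ/dP)(P/Q) = (-220)(22/3444).

-1.41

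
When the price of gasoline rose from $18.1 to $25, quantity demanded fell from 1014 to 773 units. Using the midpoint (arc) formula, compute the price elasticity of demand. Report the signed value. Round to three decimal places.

ΔQ = 773 − 1014 = -241; ΔP = 25 − 18.1 = 6.9.
Midpoints: P̄ = 21.55, Q̄ = 893.5.
ε = (ΔQ/ΔP)(P̄/Q̄) = (-241/6.9)(21.55/893.5).

-0.842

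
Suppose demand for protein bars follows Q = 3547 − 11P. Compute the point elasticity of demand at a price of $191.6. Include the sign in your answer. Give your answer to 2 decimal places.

-1.46

At P = 191.6, Q = 1439.400.
dQ/dP = −11.
ε = (dQ/dP)(P/Q) = (-11)(191.6/1439.400).
|ε| > 1, so demand is elastic at this price.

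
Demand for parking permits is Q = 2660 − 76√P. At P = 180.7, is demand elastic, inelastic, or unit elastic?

inelastic

Q = 1638.372, dQ/dP = -2.827.
ε = (dQ/dP)(P/Q) ≈ -0.312.
|ε| = 0.31 < 1.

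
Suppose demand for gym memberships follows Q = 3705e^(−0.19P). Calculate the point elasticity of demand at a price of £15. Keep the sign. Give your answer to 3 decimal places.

At P = 15, Q = 214.313.
dQ/dP = −0.19·3705e^(−0.19P) = −0.19Q = -40.720.
ε = (dQ/dP)(P/Q) = (-40.720)(15/214.313).
|ε| > 1, so demand is elastic at this price.

-2.850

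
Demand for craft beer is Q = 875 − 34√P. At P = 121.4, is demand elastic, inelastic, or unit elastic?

Q = 500.382, dQ/dP = -1.543.
ε = (dQ/dP)(P/Q) ≈ -0.374.
|ε| = 0.37 < 1.

inelastic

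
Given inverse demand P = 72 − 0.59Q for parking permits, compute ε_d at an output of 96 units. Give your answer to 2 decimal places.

-0.27

At Q = 96, P = 72 − 0.59(96) = 15.36.
dP/dQ = −0.59, so dQ/dP = 1/(−0.59) = -1.695.
ε = (dQ/dP)(P/Q) = (-1.695)(15.36/96).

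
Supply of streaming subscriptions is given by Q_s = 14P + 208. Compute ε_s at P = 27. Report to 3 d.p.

At P = 27, Q_s = 586.
dQ_s/dP = 14.
ε_s = (dQ_s/dP)(P/Q_s) = (14)(27/586).

0.645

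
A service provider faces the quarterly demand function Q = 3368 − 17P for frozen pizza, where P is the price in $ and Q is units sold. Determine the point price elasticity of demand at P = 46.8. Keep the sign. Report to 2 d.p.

-0.31

At P = 46.8, Q = 2572.400.
dQ/dP = −17.
ε = (dQ/dP)(P/Q) = (-17)(46.8/2572.400).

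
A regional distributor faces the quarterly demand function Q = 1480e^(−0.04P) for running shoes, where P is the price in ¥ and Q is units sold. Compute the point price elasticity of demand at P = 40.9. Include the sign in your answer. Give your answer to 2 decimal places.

At P = 40.9, Q = 288.241.
dQ/dP = −0.04·1480e^(−0.04P) = −0.04Q = -11.530.
ε = (dQ/dP)(P/Q) = (-11.530)(40.9/288.241).

-1.64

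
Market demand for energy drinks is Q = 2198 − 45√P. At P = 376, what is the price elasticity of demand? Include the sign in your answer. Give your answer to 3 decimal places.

-0.329

At P = 376, Q = 1325.418.
dQ/dP = −45/(2√P) = -1.160.
ε = (dQ/dP)(P/Q) = (-1.160)(376/1325.418).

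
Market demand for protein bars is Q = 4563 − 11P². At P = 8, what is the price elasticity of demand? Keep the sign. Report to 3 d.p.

-0.365

At P = 8, Q = 3859.
dQ/dP = −22P = -176.
ε = (dQ/dP)(P/Q) = (-176)(8/3859).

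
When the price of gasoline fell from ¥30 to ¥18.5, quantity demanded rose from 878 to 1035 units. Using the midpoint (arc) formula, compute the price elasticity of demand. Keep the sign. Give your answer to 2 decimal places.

-0.35

ΔQ = 1035 − 878 = 157; ΔP = 18.5 − 30 = -11.5.
Midpoints: P̄ = 24.25, Q̄ = 956.5.
ε = (ΔQ/ΔP)(P̄/Q̄) = (157/-11.5)(24.25/956.5).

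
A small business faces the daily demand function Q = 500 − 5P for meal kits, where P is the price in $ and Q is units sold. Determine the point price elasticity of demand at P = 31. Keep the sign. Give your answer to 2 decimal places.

-0.45

At P = 31, Q = 345.
dQ/dP = −5.
ε = (dQ/dP)(P/Q) = (-5)(31/345).
|ε| < 1, so demand is inelastic at this price.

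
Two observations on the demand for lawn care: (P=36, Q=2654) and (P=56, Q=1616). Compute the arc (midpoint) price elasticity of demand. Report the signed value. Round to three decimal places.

-1.118

ΔQ = 1616 − 2654 = -1038; ΔP = 56 − 36 = 20.
Midpoints: P̄ = 46.00, Q̄ = 2135.0.
ε = (ΔQ/ΔP)(P̄/Q̄) = (-1038/20)(46.00/2135.0).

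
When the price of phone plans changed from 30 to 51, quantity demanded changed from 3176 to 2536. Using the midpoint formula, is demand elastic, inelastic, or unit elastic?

inelastic

Arc ε ≈ -0.432.
|ε| = 0.43 < 1.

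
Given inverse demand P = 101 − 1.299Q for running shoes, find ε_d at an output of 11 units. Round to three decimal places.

-6.068

At Q = 11, P = 101 − 1.299(11) = 86.71.
dP/dQ = −1.299, so dQ/dP = 1/(−1.299) = -0.770.
ε = (dQ/dP)(P/Q) = (-0.770)(86.71/11).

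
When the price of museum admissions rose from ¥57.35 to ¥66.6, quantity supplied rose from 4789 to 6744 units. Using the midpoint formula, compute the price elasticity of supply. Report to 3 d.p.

2.271

ΔQ = 6744 − 4789 = 1955; ΔP = 66.6 − 57.35 = 9.25.
Midpoints: P̄ = 61.97, Q̄ = 5766.5.
ε_s = (ΔQ/ΔP)(P̄/Q̄) = (1955/9.25)(61.97/5766.5).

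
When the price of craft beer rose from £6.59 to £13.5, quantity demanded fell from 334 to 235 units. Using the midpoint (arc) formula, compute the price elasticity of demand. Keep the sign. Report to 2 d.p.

ΔQ = 235 − 334 = -99; ΔP = 13.5 − 6.59 = 6.91.
Midpoints: P̄ = 10.04, Q̄ = 284.5.
ε = (ΔQ/ΔP)(P̄/Q̄) = (-99/6.91)(10.04/284.5).

-0.51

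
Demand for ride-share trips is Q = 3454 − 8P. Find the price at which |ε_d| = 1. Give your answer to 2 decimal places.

For linear demand Q = a − bP, ε = −bP/(a − bP). |ε| = 1 when bP = a − bP, i.e. P = a/(2b).
P = 3454/(2·8) = 3454/16 = 215.8750.

215.88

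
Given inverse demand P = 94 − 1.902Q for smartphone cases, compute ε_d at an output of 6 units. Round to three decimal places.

At Q = 6, P = 94 − 1.902(6) = 82.59.
dP/dQ = −1.902, so dQ/dP = 1/(−1.902) = -0.526.
ε = (dQ/dP)(P/Q) = (-0.526)(82.59/6).

-7.237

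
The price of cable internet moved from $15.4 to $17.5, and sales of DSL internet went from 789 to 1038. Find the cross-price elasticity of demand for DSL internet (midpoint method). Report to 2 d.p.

ΔQ_x = 1038 − 789 = 249; ΔP_y = 17.5 − 15.4 = 2.1.
Midpoints: P̄_y = 16.45, Q̄_x = 913.5.
ε_xy = (ΔQ_x/ΔP_y)(P̄_y/Q̄_x) = (249/2.1)(16.45/913.5).

2.14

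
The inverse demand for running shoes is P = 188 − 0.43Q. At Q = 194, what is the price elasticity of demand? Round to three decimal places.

-1.254

At Q = 194, P = 188 − 0.43(194) = 104.58.
dP/dQ = −0.43, so dQ/dP = 1/(−0.43) = -2.326.
ε = (dQ/dP)(P/Q) = (-2.326)(104.58/194).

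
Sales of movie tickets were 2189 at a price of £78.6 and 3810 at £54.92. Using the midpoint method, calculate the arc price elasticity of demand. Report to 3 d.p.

-1.524

ΔQ = 3810 − 2189 = 1621; ΔP = 54.92 − 78.6 = -23.68.
Midpoints: P̄ = 66.76, Q̄ = 2999.5.
ε = (ΔQ/ΔP)(P̄/Q̄) = (1621/-23.68)(66.76/2999.5).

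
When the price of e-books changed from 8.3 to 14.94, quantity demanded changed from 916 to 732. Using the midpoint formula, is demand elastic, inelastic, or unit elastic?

Arc ε ≈ -0.391.
|ε| = 0.39 < 1.

inelastic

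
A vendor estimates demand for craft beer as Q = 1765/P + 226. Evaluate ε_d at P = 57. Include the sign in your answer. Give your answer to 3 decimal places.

At P = 57, Q = 256.965.
dQ/dP = −1765/P² = -0.543.
ε = (dQ/dP)(P/Q) = (-0.543)(57/256.965).
|ε| < 1, so demand is inelastic at this price.

-0.121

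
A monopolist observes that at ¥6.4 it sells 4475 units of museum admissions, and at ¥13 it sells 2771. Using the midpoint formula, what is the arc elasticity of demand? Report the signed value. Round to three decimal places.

ΔQ = 2771 − 4475 = -1704; ΔP = 13 − 6.4 = 6.6.
Midpoints: P̄ = 9.70, Q̄ = 3623.0.
ε = (ΔQ/ΔP)(P̄/Q̄) = (-1704/6.6)(9.70/3623.0).

-0.691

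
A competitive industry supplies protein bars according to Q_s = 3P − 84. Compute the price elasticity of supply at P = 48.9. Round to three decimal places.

2.340

At P = 48.9, Q_s = 62.70.
dQ_s/dP = 3.
ε_s = (dQ_s/dP)(P/Q_s) = (3)(48.9/62.70).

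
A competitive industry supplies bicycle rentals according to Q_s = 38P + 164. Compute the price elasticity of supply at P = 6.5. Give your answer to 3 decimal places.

0.601

At P = 6.5, Q_s = 411.
dQ_s/dP = 38.
ε_s = (dQ_s/dP)(P/Q_s) = (38)(6.5/411).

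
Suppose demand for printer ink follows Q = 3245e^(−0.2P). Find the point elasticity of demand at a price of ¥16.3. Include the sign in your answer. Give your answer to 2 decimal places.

-3.26

At P = 16.3, Q = 124.570.
dQ/dP = −0.2·3245e^(−0.2P) = −0.2Q = -24.914.
ε = (dQ/dP)(P/Q) = (-24.914)(16.3/124.570).
|ε| > 1, so demand is elastic at this price.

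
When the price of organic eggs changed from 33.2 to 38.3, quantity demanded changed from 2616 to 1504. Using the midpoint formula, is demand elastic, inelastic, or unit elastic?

elastic

Arc ε ≈ -3.784.
|ε| = 3.78 > 1.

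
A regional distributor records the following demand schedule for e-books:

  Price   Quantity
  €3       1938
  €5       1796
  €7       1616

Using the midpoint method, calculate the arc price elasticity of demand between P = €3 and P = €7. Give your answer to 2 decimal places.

At P = 3, Q = 1938; at P = 7, Q = 1616.
ΔQ = -322, ΔP = 4. Midpoints: P̄ = 5.00, Q̄ = 1777.0.
ε = (ΔQ/ΔP)(P̄/Q̄) = (-322/4)(5.00/1777.0).

-0.23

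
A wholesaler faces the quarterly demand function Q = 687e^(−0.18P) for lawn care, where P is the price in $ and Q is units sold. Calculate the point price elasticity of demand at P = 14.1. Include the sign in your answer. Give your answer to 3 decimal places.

At P = 14.1, Q = 54.290.
dQ/dP = −0.18·687e^(−0.18P) = −0.18Q = -9.772.
ε = (dQ/dP)(P/Q) = (-9.772)(14.1/54.290).

-2.538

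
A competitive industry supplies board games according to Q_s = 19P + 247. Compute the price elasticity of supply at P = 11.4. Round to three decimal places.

0.467

At P = 11.4, Q_s = 463.60.
dQ_s/dP = 19.
ε_s = (dQ_s/dP)(P/Q_s) = (19)(11.4/463.60).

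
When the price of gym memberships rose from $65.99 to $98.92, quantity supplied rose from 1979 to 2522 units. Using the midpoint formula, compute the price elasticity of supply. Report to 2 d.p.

0.60

ΔQ = 2522 − 1979 = 543; ΔP = 98.92 − 65.99 = 32.93.
Midpoints: P̄ = 82.45, Q̄ = 2250.5.
ε_s = (ΔQ/ΔP)(P̄/Q̄) = (543/32.93)(82.45/2250.5).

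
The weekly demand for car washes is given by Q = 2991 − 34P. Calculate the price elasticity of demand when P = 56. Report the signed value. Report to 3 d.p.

At P = 56, Q = 1087.
dQ/dP = −34.
ε = (dQ/dP)(P/Q) = (-34)(56/1087).
|ε| > 1, so demand is elastic at this price.

-1.752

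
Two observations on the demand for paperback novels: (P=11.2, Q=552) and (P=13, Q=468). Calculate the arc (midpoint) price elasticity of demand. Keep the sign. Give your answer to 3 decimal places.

ΔQ = 468 − 552 = -84; ΔP = 13 − 11.2 = 1.8.
Midpoints: P̄ = 12.10, Q̄ = 510.0.
ε = (ΔQ/ΔP)(P̄/Q̄) = (-84/1.8)(12.10/510.0).

-1.107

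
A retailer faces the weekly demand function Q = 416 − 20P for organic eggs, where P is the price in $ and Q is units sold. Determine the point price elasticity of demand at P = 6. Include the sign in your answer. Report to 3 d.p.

-0.405

At P = 6, Q = 296.
dQ/dP = −20.
ε = (dQ/dP)(P/Q) = (-20)(6/296).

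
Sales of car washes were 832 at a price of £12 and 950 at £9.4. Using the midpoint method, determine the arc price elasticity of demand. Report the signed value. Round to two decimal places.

-0.55

ΔQ = 950 − 832 = 118; ΔP = 9.4 − 12 = -2.6.
Midpoints: P̄ = 10.70, Q̄ = 891.0.
ε = (ΔQ/ΔP)(P̄/Q̄) = (118/-2.6)(10.70/891.0).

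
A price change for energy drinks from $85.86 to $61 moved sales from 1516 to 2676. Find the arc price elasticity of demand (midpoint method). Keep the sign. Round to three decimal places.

ΔQ = 2676 − 1516 = 1160; ΔP = 61 − 85.86 = -24.86.
Midpoints: P̄ = 73.43, Q̄ = 2096.0.
ε = (ΔQ/ΔP)(P̄/Q̄) = (1160/-24.86)(73.43/2096.0).

-1.635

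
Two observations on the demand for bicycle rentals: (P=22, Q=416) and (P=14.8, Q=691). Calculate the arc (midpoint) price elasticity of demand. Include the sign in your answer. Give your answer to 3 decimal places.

-1.270

ΔQ = 691 − 416 = 275; ΔP = 14.8 − 22 = -7.2.
Midpoints: P̄ = 18.40, Q̄ = 553.5.
ε = (ΔQ/ΔP)(P̄/Q̄) = (275/-7.2)(18.40/553.5).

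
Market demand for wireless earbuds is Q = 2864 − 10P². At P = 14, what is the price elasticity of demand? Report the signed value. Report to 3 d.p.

At P = 14, Q = 904.
dQ/dP = −20P = -280.
ε = (dQ/dP)(P/Q) = (-280)(14/904).

-4.336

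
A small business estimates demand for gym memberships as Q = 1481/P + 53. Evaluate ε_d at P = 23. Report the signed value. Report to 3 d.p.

At P = 23, Q = 117.391.
dQ/dP = −1481/P² = -2.800.
ε = (dQ/dP)(P/Q) = (-2.800)(23/117.391).
|ε| < 1, so demand is inelastic at this price.

-0.549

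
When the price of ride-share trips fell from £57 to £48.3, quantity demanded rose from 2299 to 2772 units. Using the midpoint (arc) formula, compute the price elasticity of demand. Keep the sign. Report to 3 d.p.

-1.129

ΔQ = 2772 − 2299 = 473; ΔP = 48.3 − 57 = -8.7.
Midpoints: P̄ = 52.65, Q̄ = 2535.5.
ε = (ΔQ/ΔP)(P̄/Q̄) = (473/-8.7)(52.65/2535.5).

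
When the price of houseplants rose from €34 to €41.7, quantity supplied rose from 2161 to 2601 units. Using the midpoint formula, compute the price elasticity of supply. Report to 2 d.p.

ΔQ = 2601 − 2161 = 440; ΔP = 41.7 − 34 = 7.7.
Midpoints: P̄ = 37.85, Q̄ = 2381.0.
ε_s = (ΔQ/ΔP)(P̄/Q̄) = (440/7.7)(37.85/2381.0).

0.91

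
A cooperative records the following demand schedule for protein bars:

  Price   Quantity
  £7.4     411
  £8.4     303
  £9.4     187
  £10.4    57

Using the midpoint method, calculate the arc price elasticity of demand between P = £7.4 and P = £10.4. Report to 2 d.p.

-4.49

At P = 7.4, Q = 411; at P = 10.4, Q = 57.
ΔQ = -354, ΔP = 3.0. Midpoints: P̄ = 8.90, Q̄ = 234.0.
ε = (ΔQ/ΔP)(P̄/Q̄) = (-354/3.0)(8.90/234.0).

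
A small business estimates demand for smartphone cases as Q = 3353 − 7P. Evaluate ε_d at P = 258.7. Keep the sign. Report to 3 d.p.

-1.174

At P = 258.7, Q = 1542.100.
dQ/dP = −7.
ε = (dQ/dP)(P/Q) = (-7)(258.7/1542.100).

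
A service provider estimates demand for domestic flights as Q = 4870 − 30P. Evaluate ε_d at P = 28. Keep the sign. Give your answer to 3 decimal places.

At P = 28, Q = 4030.
dQ/dP = −30.
ε = (dQ/dP)(P/Q) = (-30)(28/4030).
|ε| < 1, so demand is inelastic at this price.

-0.208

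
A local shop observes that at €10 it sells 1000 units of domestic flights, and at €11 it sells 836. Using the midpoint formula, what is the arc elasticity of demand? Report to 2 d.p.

ΔQ = 836 − 1000 = -164; ΔP = 11 − 10 = 1.
Midpoints: P̄ = 10.50, Q̄ = 918.0.
ε = (ΔQ/ΔP)(P̄/Q̄) = (-164/1)(10.50/918.0).

-1.88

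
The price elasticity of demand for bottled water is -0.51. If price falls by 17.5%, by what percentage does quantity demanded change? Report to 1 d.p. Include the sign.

8.9%

%ΔQ ≈ ε × %ΔP = (-0.51)(-17.5%) = 8.93%.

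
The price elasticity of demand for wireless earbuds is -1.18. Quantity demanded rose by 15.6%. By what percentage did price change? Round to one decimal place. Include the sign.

%ΔP ≈ %ΔQ / ε = (15.6%)/(-1.18) = -13.22%.

-13.2%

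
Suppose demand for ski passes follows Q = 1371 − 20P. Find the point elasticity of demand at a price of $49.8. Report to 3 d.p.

At P = 49.8, Q = 375.
dQ/dP = −20.
ε = (dQ/dP)(P/Q) = (-20)(49.8/375).
|ε| > 1, so demand is elastic at this price.

-2.656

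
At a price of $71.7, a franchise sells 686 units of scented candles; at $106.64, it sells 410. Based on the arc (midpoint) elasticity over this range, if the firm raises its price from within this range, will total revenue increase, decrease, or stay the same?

decrease

Arc ε = (-276/34.94)(89.17/548.0) ≈ -1.285.
|ε| = 1.29 > 1, so demand is elastic. A price rise therefore reduces total revenue.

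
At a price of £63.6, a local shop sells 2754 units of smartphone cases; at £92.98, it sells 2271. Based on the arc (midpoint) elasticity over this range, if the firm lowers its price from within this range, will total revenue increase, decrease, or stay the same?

Arc ε = (-483/29.38)(78.29/2512.5) ≈ -0.512.
|ε| = 0.51 < 1, so demand is inelastic. A price cut therefore reduces total revenue.

decrease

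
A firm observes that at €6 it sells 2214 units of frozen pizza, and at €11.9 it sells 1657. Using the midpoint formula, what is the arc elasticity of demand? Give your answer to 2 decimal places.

ΔQ = 1657 − 2214 = -557; ΔP = 11.9 − 6 = 5.9.
Midpoints: P̄ = 8.95, Q̄ = 1935.5.
ε = (ΔQ/ΔP)(P̄/Q̄) = (-557/5.9)(8.95/1935.5).

-0.44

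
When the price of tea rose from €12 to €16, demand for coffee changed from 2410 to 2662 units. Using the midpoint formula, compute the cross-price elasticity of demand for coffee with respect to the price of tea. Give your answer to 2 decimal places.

0.35

ΔQ_x = 2662 − 2410 = 252; ΔP_y = 16 − 12 = 4.
Midpoints: P̄_y = 14.00, Q̄_x = 2536.0.
ε_xy = (ΔQ_x/ΔP_y)(P̄_y/Q̄_x) = (252/4)(14.00/2536.0).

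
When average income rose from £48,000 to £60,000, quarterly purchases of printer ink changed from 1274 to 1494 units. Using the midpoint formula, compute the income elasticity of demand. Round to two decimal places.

0.72

ΔQ = 220, ΔI = 12000. Midpoints: Ī = 54,000, Q̄ = 1384.0.
ε_I = (ΔQ/ΔI)(Ī/Q̄) = (220/12000)(54000/1384.0).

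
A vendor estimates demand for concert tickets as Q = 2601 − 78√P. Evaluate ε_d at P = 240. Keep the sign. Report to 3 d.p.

-0.434

At P = 240, Q = 1392.629.
dQ/dP = −78/(2√P) = -2.517.
ε = (dQ/dP)(P/Q) = (-2.517)(240/1392.629).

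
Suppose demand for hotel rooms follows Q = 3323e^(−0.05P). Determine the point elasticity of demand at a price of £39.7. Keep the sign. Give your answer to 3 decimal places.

-1.985

At P = 39.7, Q = 456.516.
dQ/dP = −0.05·3323e^(−0.05P) = −0.05Q = -22.826.
ε = (dQ/dP)(P/Q) = (-22.826)(39.7/456.516).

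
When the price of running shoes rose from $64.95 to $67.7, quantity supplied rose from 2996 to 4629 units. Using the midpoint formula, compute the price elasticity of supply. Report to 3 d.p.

10.330

ΔQ = 4629 − 2996 = 1633; ΔP = 67.7 − 64.95 = 2.75.
Midpoints: P̄ = 66.33, Q̄ = 3812.5.
ε_s = (ΔQ/ΔP)(P̄/Q̄) = (1633/2.75)(66.33/3812.5).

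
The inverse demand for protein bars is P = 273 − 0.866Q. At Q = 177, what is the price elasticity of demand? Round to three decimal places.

-0.781

At Q = 177, P = 273 − 0.866(177) = 119.72.
dP/dQ = −0.866, so dQ/dP = 1/(−0.866) = -1.155.
ε = (dQ/dP)(P/Q) = (-1.155)(119.72/177).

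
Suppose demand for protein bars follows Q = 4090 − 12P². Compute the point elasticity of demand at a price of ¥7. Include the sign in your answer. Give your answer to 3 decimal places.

At P = 7, Q = 3502.
dQ/dP = −24P = -168.
ε = (dQ/dP)(P/Q) = (-168)(7/3502).
|ε| < 1, so demand is inelastic at this price.

-0.336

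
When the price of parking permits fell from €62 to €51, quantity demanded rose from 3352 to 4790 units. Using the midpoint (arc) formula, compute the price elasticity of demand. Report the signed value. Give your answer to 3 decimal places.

-1.814

ΔQ = 4790 − 3352 = 1438; ΔP = 51 − 62 = -11.
Midpoints: P̄ = 56.50, Q̄ = 4071.0.
ε = (ΔQ/ΔP)(P̄/Q̄) = (1438/-11)(56.50/4071.0).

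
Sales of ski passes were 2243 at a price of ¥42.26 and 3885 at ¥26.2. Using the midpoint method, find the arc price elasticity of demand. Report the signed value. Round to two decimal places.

-1.14

ΔQ = 3885 − 2243 = 1642; ΔP = 26.2 − 42.26 = -16.06.
Midpoints: P̄ = 34.23, Q̄ = 3064.0.
ε = (ΔQ/ΔP)(P̄/Q̄) = (1642/-16.06)(34.23/3064.0).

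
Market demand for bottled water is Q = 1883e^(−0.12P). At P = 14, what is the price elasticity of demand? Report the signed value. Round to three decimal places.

-1.680

At P = 14, Q = 350.942.
dQ/dP = −0.12·1883e^(−0.12P) = −0.12Q = -42.113.
ε = (dQ/dP)(P/Q) = (-42.113)(14/350.942).
|ε| > 1, so demand is elastic at this price.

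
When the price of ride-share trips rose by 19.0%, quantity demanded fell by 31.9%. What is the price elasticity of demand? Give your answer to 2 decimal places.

ε = %ΔQ / %ΔP = (-31.9)/(19.0) = -1.679.

-1.68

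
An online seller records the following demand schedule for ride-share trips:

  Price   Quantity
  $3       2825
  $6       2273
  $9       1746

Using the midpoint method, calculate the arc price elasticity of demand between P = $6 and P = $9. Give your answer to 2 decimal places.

-0.66

At P = 6, Q = 2273; at P = 9, Q = 1746.
ΔQ = -527, ΔP = 3. Midpoints: P̄ = 7.50, Q̄ = 2009.5.
ε = (ΔQ/ΔP)(P̄/Q̄) = (-527/3)(7.50/2009.5).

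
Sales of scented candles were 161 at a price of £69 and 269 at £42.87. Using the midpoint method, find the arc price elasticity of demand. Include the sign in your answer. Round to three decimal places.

-1.075

ΔQ = 269 − 161 = 108; ΔP = 42.87 − 69 = -26.13.
Midpoints: P̄ = 55.94, Q̄ = 215.0.
ε = (ΔQ/ΔP)(P̄/Q̄) = (108/-26.13)(55.94/215.0).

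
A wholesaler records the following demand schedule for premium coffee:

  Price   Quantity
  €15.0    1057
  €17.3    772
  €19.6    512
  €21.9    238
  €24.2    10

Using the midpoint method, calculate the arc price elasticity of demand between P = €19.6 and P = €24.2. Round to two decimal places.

-9.16

At P = 19.6, Q = 512; at P = 24.2, Q = 10.
ΔQ = -502, ΔP = 4.6. Midpoints: P̄ = 21.90, Q̄ = 261.0.
ε = (ΔQ/ΔP)(P̄/Q̄) = (-502/4.6)(21.90/261.0).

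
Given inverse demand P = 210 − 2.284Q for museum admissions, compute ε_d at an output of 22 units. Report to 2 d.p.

At Q = 22, P = 210 − 2.284(22) = 159.75.
dP/dQ = −2.284, so dQ/dP = 1/(−2.284) = -0.438.
ε = (dQ/dP)(P/Q) = (-0.438)(159.75/22).

-3.18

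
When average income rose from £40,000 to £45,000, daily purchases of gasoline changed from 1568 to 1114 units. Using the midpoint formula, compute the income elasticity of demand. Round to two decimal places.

ΔQ = -454, ΔI = 5000. Midpoints: Ī = 42,500, Q̄ = 1341.0.
ε_I = (ΔQ/ΔI)(Ī/Q̄) = (-454/5000)(42500/1341.0).
ε_I < 0, so the good is inferior.

-2.88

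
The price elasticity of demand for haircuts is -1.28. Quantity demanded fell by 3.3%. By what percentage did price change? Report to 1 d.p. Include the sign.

%ΔP ≈ %ΔQ / ε = (-3.3%)/(-1.28) = 2.58%.

2.6%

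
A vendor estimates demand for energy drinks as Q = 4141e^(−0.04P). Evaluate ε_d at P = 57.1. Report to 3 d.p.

At P = 57.1, Q = 421.868.
dQ/dP = −0.04·4141e^(−0.04P) = −0.04Q = -16.875.
ε = (dQ/dP)(P/Q) = (-16.875)(57.1/421.868).

-2.284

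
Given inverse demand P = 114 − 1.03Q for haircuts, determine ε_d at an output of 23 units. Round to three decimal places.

At Q = 23, P = 114 − 1.03(23) = 90.31.
dP/dQ = −1.03, so dQ/dP = 1/(−1.03) = -0.971.
ε = (dQ/dP)(P/Q) = (-0.971)(90.31/23).

-3.812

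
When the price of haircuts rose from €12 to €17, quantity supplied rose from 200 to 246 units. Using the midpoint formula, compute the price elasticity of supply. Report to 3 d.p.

ΔQ = 246 − 200 = 46; ΔP = 17 − 12 = 5.
Midpoints: P̄ = 14.50, Q̄ = 223.0.
ε_s = (ΔQ/ΔP)(P̄/Q̄) = (46/5)(14.50/223.0).

0.598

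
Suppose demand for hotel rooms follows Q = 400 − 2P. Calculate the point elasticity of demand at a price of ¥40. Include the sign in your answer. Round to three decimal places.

At P = 40, Q = 320.
dQ/dP = −2.
ε = (dQ/dP)(P/Q) = (-2)(40/320).
|ε| < 1, so demand is inelastic at this price.

-0.250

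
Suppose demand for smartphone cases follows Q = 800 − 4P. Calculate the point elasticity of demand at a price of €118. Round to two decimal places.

-1.44

At P = 118, Q = 328.
dQ/dP = −4.
ε = (dQ/dP)(P/Q) = (-4)(118/328).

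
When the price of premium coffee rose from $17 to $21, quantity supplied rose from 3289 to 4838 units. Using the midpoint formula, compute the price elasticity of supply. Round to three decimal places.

ΔQ = 4838 − 3289 = 1549; ΔP = 21 − 17 = 4.
Midpoints: P̄ = 19.00, Q̄ = 4063.5.
ε_s = (ΔQ/ΔP)(P̄/Q̄) = (1549/4)(19.00/4063.5).

1.811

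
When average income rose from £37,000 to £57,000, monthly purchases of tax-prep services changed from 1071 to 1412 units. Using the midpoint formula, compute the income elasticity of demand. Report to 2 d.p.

0.65

ΔQ = 341, ΔI = 20000. Midpoints: Ī = 47,000, Q̄ = 1241.5.
ε_I = (ΔQ/ΔI)(Ī/Q̄) = (341/20000)(47000/1241.5).
ε_I > 0, so the good is normal.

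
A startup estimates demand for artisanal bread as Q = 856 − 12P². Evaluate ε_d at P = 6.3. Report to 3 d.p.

At P = 6.3, Q = 379.720.
dQ/dP = −24P = -151.200.
ε = (dQ/dP)(P/Q) = (-151.200)(6.3/379.720).

-2.509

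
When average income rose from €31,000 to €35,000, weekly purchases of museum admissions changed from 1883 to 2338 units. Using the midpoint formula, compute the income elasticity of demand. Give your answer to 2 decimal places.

ΔQ = 455, ΔI = 4000. Midpoints: Ī = 33,000, Q̄ = 2110.5.
ε_I = (ΔQ/ΔI)(Ī/Q̄) = (455/4000)(33000/2110.5).

1.78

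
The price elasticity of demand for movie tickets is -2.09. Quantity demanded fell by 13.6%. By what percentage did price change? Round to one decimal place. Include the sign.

6.5%

%ΔP ≈ %ΔQ / ε = (-13.6%)/(-2.09) = 6.51%.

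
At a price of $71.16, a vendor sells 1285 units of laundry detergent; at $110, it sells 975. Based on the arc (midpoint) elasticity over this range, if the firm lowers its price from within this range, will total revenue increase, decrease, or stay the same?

Arc ε = (-310/38.84)(90.58/1130.0) ≈ -0.640.
|ε| = 0.64 < 1, so demand is inelastic. A price cut therefore reduces total revenue.

decrease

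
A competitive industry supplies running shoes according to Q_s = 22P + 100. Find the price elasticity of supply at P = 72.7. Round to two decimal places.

0.94

At P = 72.7, Q_s = 1699.40.
dQ_s/dP = 22.
ε_s = (dQ_s/dP)(P/Q_s) = (22)(72.7/1699.40).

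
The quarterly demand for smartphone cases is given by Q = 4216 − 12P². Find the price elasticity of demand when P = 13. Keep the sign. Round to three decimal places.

-1.854

At P = 13, Q = 2188.
dQ/dP = −24P = -312.
ε = (dQ/dP)(P/Q) = (-312)(13/2188).
|ε| > 1, so demand is elastic at this price.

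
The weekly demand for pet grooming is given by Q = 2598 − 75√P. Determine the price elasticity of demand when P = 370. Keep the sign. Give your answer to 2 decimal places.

At P = 370, Q = 1155.346.
dQ/dP = −75/(2√P) = -1.950.
ε = (dQ/dP)(P/Q) = (-1.950)(370/1155.346).
|ε| < 1, so demand is inelastic at this price.

-0.62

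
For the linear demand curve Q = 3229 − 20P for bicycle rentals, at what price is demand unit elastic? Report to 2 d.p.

80.73

For linear demand Q = a − bP, ε = −bP/(a − bP). |ε| = 1 when bP = a − bP, i.e. P = a/(2b).
P = 3229/(2·20) = 3229/40 = 80.7250.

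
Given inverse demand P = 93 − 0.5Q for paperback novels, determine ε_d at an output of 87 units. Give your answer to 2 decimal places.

-1.14

At Q = 87, P = 93 − 0.5(87) = 49.50.
dP/dQ = −0.5, so dQ/dP = 1/(−0.5) = -2.000.
ε = (dQ/dP)(P/Q) = (-2.000)(49.50/87).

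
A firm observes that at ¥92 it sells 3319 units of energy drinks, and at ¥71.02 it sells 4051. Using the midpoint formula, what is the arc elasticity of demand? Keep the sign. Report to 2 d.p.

-0.77

ΔQ = 4051 − 3319 = 732; ΔP = 71.02 − 92 = -20.98.
Midpoints: P̄ = 81.51, Q̄ = 3685.0.
ε = (ΔQ/ΔP)(P̄/Q̄) = (732/-20.98)(81.51/3685.0).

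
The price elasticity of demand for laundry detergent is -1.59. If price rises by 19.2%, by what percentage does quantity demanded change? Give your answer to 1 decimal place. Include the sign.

-30.5%

%ΔQ ≈ ε × %ΔP = (-1.59)(19.2%) = -30.53%.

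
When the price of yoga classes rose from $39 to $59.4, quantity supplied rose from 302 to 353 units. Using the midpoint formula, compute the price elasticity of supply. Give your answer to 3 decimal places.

0.376

ΔQ = 353 − 302 = 51; ΔP = 59.4 − 39 = 20.4.
Midpoints: P̄ = 49.20, Q̄ = 327.5.
ε_s = (ΔQ/ΔP)(P̄/Q̄) = (51/20.4)(49.20/327.5).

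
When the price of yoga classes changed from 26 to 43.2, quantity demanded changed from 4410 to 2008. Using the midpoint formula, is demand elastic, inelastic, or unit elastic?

elastic

Arc ε ≈ -1.506.
|ε| = 1.51 > 1.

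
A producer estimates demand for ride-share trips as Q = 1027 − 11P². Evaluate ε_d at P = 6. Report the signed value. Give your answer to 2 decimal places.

At P = 6, Q = 631.
dQ/dP = −22P = -132.
ε = (dQ/dP)(P/Q) = (-132)(6/631).

-1.26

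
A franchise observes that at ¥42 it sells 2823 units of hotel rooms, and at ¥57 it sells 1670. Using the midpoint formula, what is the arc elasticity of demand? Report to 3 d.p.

-1.694

ΔQ = 1670 − 2823 = -1153; ΔP = 57 − 42 = 15.
Midpoints: P̄ = 49.50, Q̄ = 2246.5.
ε = (ΔQ/ΔP)(P̄/Q̄) = (-1153/15)(49.50/2246.5).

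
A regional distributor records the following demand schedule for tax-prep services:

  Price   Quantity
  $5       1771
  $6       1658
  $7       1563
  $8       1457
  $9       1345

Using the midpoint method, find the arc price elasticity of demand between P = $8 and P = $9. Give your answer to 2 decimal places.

At P = 8, Q = 1457; at P = 9, Q = 1345.
ΔQ = -112, ΔP = 1. Midpoints: P̄ = 8.50, Q̄ = 1401.0.
ε = (ΔQ/ΔP)(P̄/Q̄) = (-112/1)(8.50/1401.0).

-0.68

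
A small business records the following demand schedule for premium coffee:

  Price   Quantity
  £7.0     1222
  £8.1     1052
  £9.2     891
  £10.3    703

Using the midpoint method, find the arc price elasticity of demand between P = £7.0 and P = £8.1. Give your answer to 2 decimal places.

-1.03

At P = 7.0, Q = 1222; at P = 8.1, Q = 1052.
ΔQ = -170, ΔP = 1.1. Midpoints: P̄ = 7.55, Q̄ = 1137.0.
ε = (ΔQ/ΔP)(P̄/Q̄) = (-170/1.1)(7.55/1137.0).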